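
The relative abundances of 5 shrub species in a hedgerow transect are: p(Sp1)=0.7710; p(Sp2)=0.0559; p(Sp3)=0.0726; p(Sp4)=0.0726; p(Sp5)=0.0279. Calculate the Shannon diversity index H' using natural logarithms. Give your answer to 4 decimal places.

Each pᵢ ln pᵢ term (working shown to 6 dp, full precision carried): 0.771×(-0.260067)=-0.200512, 0.0559×(-2.884191)=-0.161226, 0.0726×(-2.622790)=-0.190415, 0.0726×(-2.622790)=-0.190415, 0.0279×(-3.579129)=-0.099858.
Sum = -0.842425, so H' = 0.8424.

0.8424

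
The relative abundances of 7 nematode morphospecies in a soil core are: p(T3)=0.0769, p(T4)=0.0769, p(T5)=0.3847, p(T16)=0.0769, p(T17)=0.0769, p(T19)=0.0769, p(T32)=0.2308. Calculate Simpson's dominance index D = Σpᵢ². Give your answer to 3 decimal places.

0.231

D = 0.0769² + 0.0769² + 0.3847² + 0.0769² + 0.0769² + 0.0769² + 0.2308² = 0.00591 + 0.00591 + 0.14799 + 0.00591 + 0.00591 + 0.00591 + 0.05327 = 0.23083 (working shown to 5 dp, full precision carried).
To 3 decimal places, D = 0.231.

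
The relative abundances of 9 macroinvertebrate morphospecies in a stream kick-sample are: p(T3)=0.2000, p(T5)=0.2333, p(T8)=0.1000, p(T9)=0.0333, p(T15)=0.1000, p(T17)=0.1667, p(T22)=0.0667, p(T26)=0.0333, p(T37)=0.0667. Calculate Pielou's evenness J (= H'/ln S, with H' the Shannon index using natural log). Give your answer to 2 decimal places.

H' = −Σ pᵢ ln pᵢ = −((-0.3219) + (-0.3396) + (-0.2303) + (-0.1133) + (-0.2303) + (-0.2987) + (-0.1806) + (-0.1133) + (-0.1806)) = 2.0084 (working shown to 4 dp, full precision carried).
With S = 9 species, ln S = 2.1972, so J = 2.0084/2.1972 = 0.9141, i.e. 0.91 to 2 decimal places.

0.91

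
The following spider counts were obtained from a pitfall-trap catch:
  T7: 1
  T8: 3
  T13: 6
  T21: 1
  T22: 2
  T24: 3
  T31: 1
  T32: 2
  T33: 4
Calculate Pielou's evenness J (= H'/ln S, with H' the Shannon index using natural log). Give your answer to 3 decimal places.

Total N = 1+3+6+1+2+3+1+2+4 = 23, so the proportions are 0.04348, 0.13043, 0.26087, 0.04348, 0.08696, 0.13043, 0.04348, 0.08696, 0.17391 (working shown to 5 dp, full precision carried).
H' = −Σ pᵢ ln pᵢ = −((-0.13633) + (-0.26568) + (-0.35054) + (-0.13633) + (-0.21238) + (-0.26568) + (-0.13633) + (-0.21238) + (-0.30421)) = 2.01984.
With S = 9 species, ln S = 2.19722, so J = 2.01984/2.19722 = 0.91927, i.e. 0.919 to 3 decimal places.

0.919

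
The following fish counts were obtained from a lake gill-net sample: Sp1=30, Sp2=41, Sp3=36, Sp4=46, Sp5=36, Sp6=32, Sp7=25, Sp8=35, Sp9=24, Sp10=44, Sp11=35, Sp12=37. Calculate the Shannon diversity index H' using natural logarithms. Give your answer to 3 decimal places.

Total N = 30+41+36+46+36+32+25+35+24+44+35+37 = 421, so the proportions are 0.07126, 0.09739, 0.08551, 0.10926, 0.08551, 0.07601, 0.05938, 0.08314, 0.05701, 0.10451, 0.08314, 0.08789 (working shown to 5 dp, full precision carried).
Each pᵢ ln pᵢ term: 0.07126×(-2.64144)=-0.18823, 0.09739×(-2.32906)=-0.22682, 0.08551×(-2.45911)=-0.21028, 0.10926×(-2.21399)=-0.24191, 0.08551×(-2.45911)=-0.21028, 0.07601×(-2.57690)=-0.19587, 0.05938×(-2.82376)=-0.16768, 0.08314×(-2.48728)=-0.20678, 0.05701×(-2.86458)=-0.16330, 0.10451×(-2.25844)=-0.23604, 0.08314×(-2.48728)=-0.20678, 0.08789×(-2.43171)=-0.21371.
Sum = -2.46768, so H' = 2.468.

2.468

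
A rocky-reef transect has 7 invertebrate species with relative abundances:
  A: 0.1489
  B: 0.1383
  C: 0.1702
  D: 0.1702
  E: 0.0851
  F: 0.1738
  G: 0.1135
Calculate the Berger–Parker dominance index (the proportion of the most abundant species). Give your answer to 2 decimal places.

0.17

The largest proportion is 0.1738, i.e. d = 0.17 to 2 decimal places.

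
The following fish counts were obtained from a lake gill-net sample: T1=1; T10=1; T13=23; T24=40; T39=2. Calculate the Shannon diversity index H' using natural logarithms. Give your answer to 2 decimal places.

0.91

Total N = 1+1+23+40+2 = 67, so the proportions are 0.0149, 0.0149, 0.3433, 0.597, 0.0299 (working shown to 4 dp, full precision carried).
Each pᵢ ln pᵢ term: 0.0149×(-4.2047)=-0.0628, 0.0149×(-4.2047)=-0.0628, 0.3433×(-1.0692)=-0.3670, 0.597×(-0.5158)=-0.3079, 0.0299×(-3.5115)=-0.1048.
Sum = -0.9053, so H' = 0.91.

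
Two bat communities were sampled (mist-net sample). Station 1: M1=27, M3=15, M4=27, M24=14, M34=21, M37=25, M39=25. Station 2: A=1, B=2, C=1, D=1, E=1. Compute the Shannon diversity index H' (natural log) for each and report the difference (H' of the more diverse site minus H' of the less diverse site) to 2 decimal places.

0.36

Station 1: N=154, proportions 0.1753, 0.0974, 0.1753, 0.0909, 0.1364, 0.1623, 0.1623, giving H' = 1.9173 (working shown to 4 dp, full precision carried).
Station 2: N=6, proportions 0.1667, 0.3333, 0.1667, 0.1667, 0.1667, giving H' = 1.5607.
Difference = |1.9173 − 1.5607| = 0.3566, i.e. 0.36 to 2 decimal places.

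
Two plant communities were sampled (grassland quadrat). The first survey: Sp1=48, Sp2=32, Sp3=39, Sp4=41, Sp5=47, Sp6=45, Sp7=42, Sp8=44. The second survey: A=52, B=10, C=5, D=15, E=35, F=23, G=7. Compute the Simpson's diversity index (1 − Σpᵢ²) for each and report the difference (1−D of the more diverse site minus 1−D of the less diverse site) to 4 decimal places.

The first survey: N=338, proportions 0.142012, 0.094675, 0.115385, 0.121302, 0.139053, 0.133136, 0.12426, 0.130178, giving 1−D = 0.873394 (working shown to 6 dp, full precision carried).
The second survey: N=147, proportions 0.353741, 0.068027, 0.034014, 0.102041, 0.238095, 0.156463, 0.047619, giving 1−D = 0.775233.
Difference = |0.873394 − 0.775233| = 0.098161, i.e. 0.0982 to 4 decimal places.

0.0982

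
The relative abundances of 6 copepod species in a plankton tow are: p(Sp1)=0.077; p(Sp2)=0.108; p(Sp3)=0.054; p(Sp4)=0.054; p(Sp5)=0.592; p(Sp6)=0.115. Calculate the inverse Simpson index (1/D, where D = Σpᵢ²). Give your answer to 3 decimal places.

D = 0.077² + 0.108² + 0.054² + 0.054² + 0.592² + 0.115² = 0.005929 + 0.011664 + 0.002916 + 0.002916 + 0.350464 + 0.013225 = 0.387114 (working shown to 6 dp, full precision carried).
So 1/D = 2.58322, i.e. 2.583 to 3 decimal places.

2.583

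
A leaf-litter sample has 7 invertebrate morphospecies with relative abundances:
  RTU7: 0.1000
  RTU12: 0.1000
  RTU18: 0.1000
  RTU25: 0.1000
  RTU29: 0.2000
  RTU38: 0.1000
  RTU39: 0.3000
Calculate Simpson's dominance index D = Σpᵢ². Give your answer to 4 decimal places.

D = 0.1² + 0.1² + 0.1² + 0.1² + 0.2² + 0.1² + 0.3² = 0.010000 + 0.010000 + 0.010000 + 0.010000 + 0.040000 + 0.010000 + 0.090000 = 0.180000 (working shown to 6 dp, full precision carried).
To 4 decimal places, D = 0.1800.

0.1800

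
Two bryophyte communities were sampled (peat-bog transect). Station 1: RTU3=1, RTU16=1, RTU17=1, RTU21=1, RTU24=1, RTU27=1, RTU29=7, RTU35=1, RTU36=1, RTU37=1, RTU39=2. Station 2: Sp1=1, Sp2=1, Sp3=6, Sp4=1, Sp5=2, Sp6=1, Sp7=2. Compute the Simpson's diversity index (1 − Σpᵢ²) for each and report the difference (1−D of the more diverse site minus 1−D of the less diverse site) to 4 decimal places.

0.0535

Station 1: N=18, proportions 0.055556, 0.055556, 0.055556, 0.055556, 0.055556, 0.055556, 0.388889, 0.055556, 0.055556, 0.055556, 0.111111, giving 1−D = 0.808642 (working shown to 6 dp, full precision carried).
Station 2: N=14, proportions 0.071429, 0.071429, 0.428571, 0.071429, 0.142857, 0.071429, 0.142857, giving 1−D = 0.755102.
Difference = |0.808642 − 0.755102| = 0.053540, i.e. 0.0535 to 4 decimal places.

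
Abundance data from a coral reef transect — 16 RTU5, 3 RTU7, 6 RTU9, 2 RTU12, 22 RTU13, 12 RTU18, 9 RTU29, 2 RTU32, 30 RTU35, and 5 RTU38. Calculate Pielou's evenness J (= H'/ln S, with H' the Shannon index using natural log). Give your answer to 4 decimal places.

Total N = 16+3+6+2+22+12+9+2+30+5 = 107, so the proportions are 0.1495327, 0.0280374, 0.0560748, 0.0186916, 0.2056075, 0.1121495, 0.0841121, 0.0186916, 0.2803738, 0.046729 (working shown to 7 dp, full precision carried).
H' = −Σ pᵢ ln pᵢ = −((-0.2841481) + (-0.1002117) + (-0.1615553) + (-0.0743866) + (-0.3252271) + (-0.2453745) + (-0.2082284) + (-0.0743866) + (-0.3565322) + (-0.1431491)) = 1.9731994.
With S = 10 species, ln S = 2.3025851, so J = 1.9731994/2.3025851 = 0.8569496, i.e. 0.8569 to 4 decimal places.

0.8569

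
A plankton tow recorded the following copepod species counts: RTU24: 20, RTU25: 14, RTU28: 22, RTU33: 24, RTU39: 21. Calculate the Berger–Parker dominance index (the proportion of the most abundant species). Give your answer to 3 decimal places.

Total N = 20+14+22+24+21 = 101, so the proportions are 0.19802, 0.13861, 0.21782, 0.23762, 0.20792 (working shown to 5 dp, full precision carried).
The largest proportion is 0.23762, i.e. d = 0.238 to 3 decimal places.

0.238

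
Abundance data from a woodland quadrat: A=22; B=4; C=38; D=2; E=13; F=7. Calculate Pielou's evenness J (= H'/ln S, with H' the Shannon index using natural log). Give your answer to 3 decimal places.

0.798

Total N = 22+4+38+2+13+7 = 86, so the proportions are 0.25581, 0.04651, 0.44186, 0.02326, 0.15116, 0.0814 (working shown to 5 dp, full precision carried).
H' = −Σ pᵢ ln pᵢ = −((-0.34875) + (-0.14270) + (-0.36089) + (-0.08747) + (-0.28561) + (-0.20418)) = 1.42960.
With S = 6 species, ln S = 1.79176, so J = 1.42960/1.79176 = 0.79787, i.e. 0.798 to 3 decimal places.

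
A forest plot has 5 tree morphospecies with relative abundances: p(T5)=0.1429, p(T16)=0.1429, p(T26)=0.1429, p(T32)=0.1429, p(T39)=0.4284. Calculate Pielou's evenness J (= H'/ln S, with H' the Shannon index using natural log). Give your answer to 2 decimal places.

H' = −Σ pᵢ ln pᵢ = −((-0.2780) + (-0.2780) + (-0.2780) + (-0.2780) + (-0.3632)) = 1.4753 (working shown to 4 dp, full precision carried).
With S = 5 species, ln S = 1.6094, so J = 1.4753/1.6094 = 0.9166, i.e. 0.92 to 2 decimal places.

0.92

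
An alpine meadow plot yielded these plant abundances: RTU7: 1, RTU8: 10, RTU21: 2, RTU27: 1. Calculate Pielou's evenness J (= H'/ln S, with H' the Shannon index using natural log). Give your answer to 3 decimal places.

0.646

Total N = 1+10+2+1 = 14, so the proportions are 0.07143, 0.71429, 0.14286, 0.07143 (working shown to 5 dp, full precision carried).
H' = −Σ pᵢ ln pᵢ = −((-0.18850) + (-0.24034) + (-0.27799) + (-0.18850)) = 0.89533.
With S = 4 species, ln S = 1.38629, so J = 0.89533/1.38629 = 0.64585, i.e. 0.646 to 3 decimal places.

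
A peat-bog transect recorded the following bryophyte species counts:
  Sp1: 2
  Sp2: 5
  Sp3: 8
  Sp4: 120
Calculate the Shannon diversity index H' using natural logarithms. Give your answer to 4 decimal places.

Total N = 2+5+8+120 = 135, so the proportions are 0.014815, 0.037037, 0.059259, 0.888889 (working shown to 6 dp, full precision carried).
Each pᵢ ln pᵢ term: 0.014815×(-4.212128)=-0.062402, 0.037037×(-3.295837)=-0.122068, 0.059259×(-2.825833)=-0.167457, 0.888889×(-0.117783)=-0.104696.
Sum = -0.456623, so H' = 0.4566.

0.4566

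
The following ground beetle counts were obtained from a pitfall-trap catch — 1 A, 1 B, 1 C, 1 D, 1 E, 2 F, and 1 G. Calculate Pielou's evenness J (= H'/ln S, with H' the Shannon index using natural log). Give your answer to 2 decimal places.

0.98

Total N = 1+1+1+1+1+2+1 = 8, so the proportions are 0.125, 0.125, 0.125, 0.125, 0.125, 0.25, 0.125 (working shown to 4 dp, full precision carried).
H' = −Σ pᵢ ln pᵢ = −((-0.2599) + (-0.2599) + (-0.2599) + (-0.2599) + (-0.2599) + (-0.3466) + (-0.2599)) = 1.9062.
With S = 7 species, ln S = 1.9459, so J = 1.9062/1.9459 = 0.9796, i.e. 0.98 to 2 decimal places.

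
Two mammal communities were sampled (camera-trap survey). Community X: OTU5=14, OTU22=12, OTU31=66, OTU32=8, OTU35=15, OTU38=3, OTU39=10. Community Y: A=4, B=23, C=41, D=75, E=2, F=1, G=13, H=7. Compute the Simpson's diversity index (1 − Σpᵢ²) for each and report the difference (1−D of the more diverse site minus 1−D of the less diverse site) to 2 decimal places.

Community X: N=128, proportions 0.1094, 0.0938, 0.5156, 0.0625, 0.1172, 0.0234, 0.0781, giving 1−D = 0.6891 (working shown to 4 dp, full precision carried).
Community Y: N=166, proportions 0.0241, 0.1386, 0.247, 0.4518, 0.012, 0.006, 0.0783, 0.0422, giving 1−D = 0.7070.
Difference = |0.6891 − 0.7070| = 0.0179, i.e. 0.02 to 2 decimal places.

0.02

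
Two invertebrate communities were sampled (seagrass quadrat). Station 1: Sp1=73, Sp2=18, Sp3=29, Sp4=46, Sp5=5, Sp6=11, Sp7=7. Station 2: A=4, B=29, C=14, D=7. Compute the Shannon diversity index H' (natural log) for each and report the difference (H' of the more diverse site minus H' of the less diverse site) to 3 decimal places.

Station 1: N=189, proportions 0.38624, 0.09524, 0.15344, 0.24339, 0.02646, 0.0582, 0.03704, giving H' = 1.60659 (working shown to 5 dp, full precision carried).
Station 2: N=54, proportions 0.07407, 0.53704, 0.25926, 0.12963, giving H' = 1.14149.
Difference = |1.60659 − 1.14149| = 0.46510, i.e. 0.465 to 3 decimal places.

0.465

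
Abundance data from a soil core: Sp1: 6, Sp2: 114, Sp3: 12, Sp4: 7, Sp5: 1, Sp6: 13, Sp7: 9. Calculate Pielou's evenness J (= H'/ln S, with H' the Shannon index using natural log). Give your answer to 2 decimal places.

0.56

Total N = 6+114+12+7+1+13+9 = 162, so the proportions are 0.037, 0.7037, 0.0741, 0.0432, 0.0062, 0.0802, 0.0556 (working shown to 4 dp, full precision carried).
H' = −Σ pᵢ ln pᵢ = −((-0.1221) + (-0.2473) + (-0.1928) + (-0.1358) + (-0.0314) + (-0.2024) + (-0.1606)) = 1.0923.
With S = 7 species, ln S = 1.9459, so J = 1.0923/1.9459 = 0.5613, i.e. 0.56 to 2 decimal places.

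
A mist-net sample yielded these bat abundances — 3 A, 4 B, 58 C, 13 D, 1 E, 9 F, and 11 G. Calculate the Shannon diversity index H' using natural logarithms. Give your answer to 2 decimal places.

Total N = 3+4+58+13+1+9+11 = 99, so the proportions are 0.0303, 0.0404, 0.5859, 0.1313, 0.0101, 0.0909, 0.1111 (working shown to 4 dp, full precision carried).
Each pᵢ ln pᵢ term: 0.0303×(-3.4965)=-0.1060, 0.0404×(-3.2088)=-0.1296, 0.5859×(-0.5347)=-0.3132, 0.1313×(-2.0302)=-0.2666, 0.0101×(-4.5951)=-0.0464, 0.0909×(-2.3979)=-0.2180, 0.1111×(-2.1972)=-0.2441.
Sum = -1.3240, so H' = 1.32.

1.32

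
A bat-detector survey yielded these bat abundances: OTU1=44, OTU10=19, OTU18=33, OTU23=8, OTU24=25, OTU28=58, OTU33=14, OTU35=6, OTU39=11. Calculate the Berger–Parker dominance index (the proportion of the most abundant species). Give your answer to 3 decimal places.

0.266

Total N = 44+19+33+8+25+58+14+6+11 = 218, so the proportions are 0.20183, 0.08716, 0.15138, 0.0367, 0.11468, 0.26606, 0.06422, 0.02752, 0.05046 (working shown to 5 dp, full precision carried).
The largest proportion is 0.26606, i.e. d = 0.266 to 3 decimal places.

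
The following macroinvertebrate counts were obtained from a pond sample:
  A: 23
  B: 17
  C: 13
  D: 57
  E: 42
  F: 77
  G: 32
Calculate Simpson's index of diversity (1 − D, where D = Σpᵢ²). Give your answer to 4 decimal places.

0.8099

Total N = 23+17+13+57+42+77+32 = 261, so the proportions are 0.088123, 0.065134, 0.049808, 0.218391, 0.16092, 0.295019, 0.122605 (working shown to 6 dp, full precision carried).
D = 0.088123² + 0.065134² + 0.049808² + 0.218391² + 0.16092² + 0.295019² + 0.122605² = 0.007766 + 0.004242 + 0.002481 + 0.047695 + 0.025895 + 0.087036 + 0.015032 = 0.190147.
So 1 − D = 0.809853, i.e. 0.8099 to 4 decimal places.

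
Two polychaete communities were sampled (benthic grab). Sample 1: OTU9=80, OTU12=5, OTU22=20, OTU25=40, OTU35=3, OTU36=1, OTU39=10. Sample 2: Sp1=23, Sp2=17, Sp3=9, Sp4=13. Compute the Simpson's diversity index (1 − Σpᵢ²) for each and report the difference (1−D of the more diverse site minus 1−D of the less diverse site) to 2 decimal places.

0.06

Sample 1: N=159, proportions 0.5031, 0.0314, 0.1258, 0.2516, 0.0189, 0.0063, 0.0629, giving 1−D = 0.6624 (working shown to 4 dp, full precision carried).
Sample 2: N=62, proportions 0.371, 0.2742, 0.1452, 0.2097, giving 1−D = 0.7222.
Difference = |0.6624 − 0.7222| = 0.0598, i.e. 0.06 to 2 decimal places.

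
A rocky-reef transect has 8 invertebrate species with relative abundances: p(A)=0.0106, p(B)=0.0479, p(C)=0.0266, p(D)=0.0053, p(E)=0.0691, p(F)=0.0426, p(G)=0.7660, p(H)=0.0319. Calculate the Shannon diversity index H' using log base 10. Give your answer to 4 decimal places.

Each pᵢ log₁₀ pᵢ term (working shown to 6 dp, full precision carried): 0.0106×(-1.974694)=-0.020932, 0.0479×(-1.319664)=-0.063212, 0.0266×(-1.575118)=-0.041898, 0.0053×(-2.275724)=-0.012061, 0.0691×(-1.160522)=-0.080192, 0.0426×(-1.370590)=-0.058387, 0.766×(-0.115771)=-0.088681, 0.0319×(-1.496209)=-0.047729.
Sum = -0.413092, so H' = 0.4131.

0.4131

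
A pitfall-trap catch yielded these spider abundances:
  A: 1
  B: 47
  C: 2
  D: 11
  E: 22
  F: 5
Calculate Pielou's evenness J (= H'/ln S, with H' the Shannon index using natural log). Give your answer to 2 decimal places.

0.69

Total N = 1+47+2+11+22+5 = 88, so the proportions are 0.0114, 0.5341, 0.0227, 0.125, 0.25, 0.0568 (working shown to 4 dp, full precision carried).
H' = −Σ pᵢ ln pᵢ = −((-0.0509) + (-0.3350) + (-0.0860) + (-0.2599) + (-0.3466) + (-0.1629)) = 1.2413.
With S = 6 species, ln S = 1.7918, so J = 1.2413/1.7918 = 0.6928, i.e. 0.69 to 2 decimal places.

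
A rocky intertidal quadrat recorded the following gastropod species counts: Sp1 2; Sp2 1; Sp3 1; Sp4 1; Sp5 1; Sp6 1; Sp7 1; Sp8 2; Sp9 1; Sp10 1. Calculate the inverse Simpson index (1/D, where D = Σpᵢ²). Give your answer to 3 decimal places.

Total N = 2+1+1+1+1+1+1+2+1+1 = 12, so the proportions are 0.1666667, 0.0833333, 0.0833333, 0.0833333, 0.0833333, 0.0833333, 0.0833333, 0.1666667, 0.0833333, 0.0833333 (working shown to 7 dp, full precision carried).
D = 0.1666667² + 0.0833333² + 0.0833333² + 0.0833333² + 0.0833333² + 0.0833333² + 0.0833333² + 0.1666667² + 0.0833333² + 0.0833333² = 0.0277778 + 0.0069444 + 0.0069444 + 0.0069444 + 0.0069444 + 0.0069444 + 0.0069444 + 0.0277778 + 0.0069444 + 0.0069444 = 0.1111111.
So 1/D = 9.00000, i.e. 9.000 to 3 decimal places.

9.000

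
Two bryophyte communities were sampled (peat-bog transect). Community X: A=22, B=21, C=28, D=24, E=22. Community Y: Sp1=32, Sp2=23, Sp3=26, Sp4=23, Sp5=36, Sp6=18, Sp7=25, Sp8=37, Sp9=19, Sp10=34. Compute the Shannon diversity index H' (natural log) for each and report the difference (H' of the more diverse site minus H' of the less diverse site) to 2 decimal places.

0.67

Community X: N=117, proportions 0.188, 0.1795, 0.2393, 0.2051, 0.188, giving H' = 1.6039 (working shown to 4 dp, full precision carried).
Community Y: N=273, proportions 0.1172, 0.0842, 0.0952, 0.0842, 0.1319, 0.0659, 0.0916, 0.1355, 0.0696, 0.1245, giving H' = 2.2732.
Difference = |1.6039 − 2.2732| = 0.6693, i.e. 0.67 to 2 decimal places.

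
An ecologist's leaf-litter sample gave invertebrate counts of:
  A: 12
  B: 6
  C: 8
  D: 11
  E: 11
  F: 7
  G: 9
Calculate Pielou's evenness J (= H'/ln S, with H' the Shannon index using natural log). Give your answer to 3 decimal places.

Total N = 12+6+8+11+11+7+9 = 64, so the proportions are 0.1875, 0.09375, 0.125, 0.17188, 0.17188, 0.10938, 0.14062 (working shown to 5 dp, full precision carried).
H' = −Σ pᵢ ln pᵢ = −((-0.31387) + (-0.22192) + (-0.25993) + (-0.30267) + (-0.30267) + (-0.24204) + (-0.27586)) = 1.91896.
With S = 7 species, ln S = 1.94591, so J = 1.91896/1.94591 = 0.98615, i.e. 0.986 to 3 decimal places.

0.986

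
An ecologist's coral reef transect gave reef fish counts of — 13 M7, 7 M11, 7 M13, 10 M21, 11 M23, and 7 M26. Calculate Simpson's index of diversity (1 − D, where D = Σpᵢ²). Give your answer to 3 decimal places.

0.822

Total N = 13+7+7+10+11+7 = 55, so the proportions are 0.23636, 0.12727, 0.12727, 0.18182, 0.2, 0.12727 (working shown to 5 dp, full precision carried).
D = 0.23636² + 0.12727² + 0.12727² + 0.18182² + 0.2² + 0.12727² = 0.05587 + 0.01620 + 0.01620 + 0.03306 + 0.04000 + 0.01620 = 0.17752.
So 1 − D = 0.82248, i.e. 0.822 to 3 decimal places.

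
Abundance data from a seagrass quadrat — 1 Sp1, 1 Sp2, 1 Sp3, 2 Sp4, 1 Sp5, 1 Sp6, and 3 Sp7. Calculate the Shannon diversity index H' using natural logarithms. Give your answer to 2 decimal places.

Total N = 1+1+1+2+1+1+3 = 10, so the proportions are 0.1, 0.1, 0.1, 0.2, 0.1, 0.1, 0.3 (working shown to 4 dp, full precision carried).
Each pᵢ ln pᵢ term: 0.1×(-2.3026)=-0.2303, 0.1×(-2.3026)=-0.2303, 0.1×(-2.3026)=-0.2303, 0.2×(-1.6094)=-0.3219, 0.1×(-2.3026)=-0.2303, 0.1×(-2.3026)=-0.2303, 0.3×(-1.2040)=-0.3612.
Sum = -1.8344, so H' = 1.83.

1.83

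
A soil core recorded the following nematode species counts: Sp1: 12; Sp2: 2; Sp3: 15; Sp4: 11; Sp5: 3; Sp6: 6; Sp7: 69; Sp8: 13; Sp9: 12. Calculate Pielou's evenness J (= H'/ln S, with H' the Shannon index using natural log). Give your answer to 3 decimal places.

0.771

Total N = 12+2+15+11+3+6+69+13+12 = 143, so the proportions are 0.08392, 0.01399, 0.1049, 0.07692, 0.02098, 0.04196, 0.48252, 0.09091, 0.08392 (working shown to 5 dp, full precision carried).
H' = −Σ pᵢ ln pᵢ = −((-0.20794) + (-0.05972) + (-0.23652) + (-0.19730) + (-0.08107) + (-0.13305) + (-0.35163) + (-0.21799) + (-0.20794)) = 1.69315.
With S = 9 species, ln S = 2.19722, so J = 1.69315/2.19722 = 0.77059, i.e. 0.771 to 3 decimal places.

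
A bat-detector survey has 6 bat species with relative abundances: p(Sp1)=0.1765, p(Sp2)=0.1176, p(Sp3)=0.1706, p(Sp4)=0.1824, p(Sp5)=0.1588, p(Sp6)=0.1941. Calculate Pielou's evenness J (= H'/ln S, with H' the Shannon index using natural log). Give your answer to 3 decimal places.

H' = −Σ pᵢ ln pᵢ = −((-0.30613) + (-0.25172) + (-0.30169) + (-0.31036) + (-0.29221) + (-0.31820)) = 1.78032 (working shown to 5 dp, full precision carried).
With S = 6 species, ln S = 1.79176, so J = 1.78032/1.79176 = 0.99361, i.e. 0.994 to 3 decimal places.

0.994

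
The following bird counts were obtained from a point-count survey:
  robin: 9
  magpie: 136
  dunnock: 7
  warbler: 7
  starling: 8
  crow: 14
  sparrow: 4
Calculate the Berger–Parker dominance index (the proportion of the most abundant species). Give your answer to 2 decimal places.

0.74

Total N = 9+136+7+7+8+14+4 = 185, so the proportions are 0.0486, 0.7351, 0.0378, 0.0378, 0.0432, 0.0757, 0.0216 (working shown to 4 dp, full precision carried).
The largest proportion is 0.7351, i.e. d = 0.74 to 2 decimal places.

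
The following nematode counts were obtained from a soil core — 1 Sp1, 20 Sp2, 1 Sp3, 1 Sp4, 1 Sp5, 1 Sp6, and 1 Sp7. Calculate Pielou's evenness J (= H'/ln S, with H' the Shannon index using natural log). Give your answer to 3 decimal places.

Total N = 1+20+1+1+1+1+1 = 26, so the proportions are 0.03846, 0.76923, 0.03846, 0.03846, 0.03846, 0.03846, 0.03846 (working shown to 5 dp, full precision carried).
H' = −Σ pᵢ ln pᵢ = −((-0.12531) + (-0.20182) + (-0.12531) + (-0.12531) + (-0.12531) + (-0.12531) + (-0.12531)) = 0.95369.
With S = 7 species, ln S = 1.94591, so J = 0.95369/1.94591 = 0.49010, i.e. 0.490 to 3 decimal places.

0.490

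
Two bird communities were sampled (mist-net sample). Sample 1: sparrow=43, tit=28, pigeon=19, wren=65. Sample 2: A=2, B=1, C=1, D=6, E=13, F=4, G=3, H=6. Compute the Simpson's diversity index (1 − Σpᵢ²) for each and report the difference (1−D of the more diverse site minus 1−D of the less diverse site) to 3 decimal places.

Sample 1: N=155, proportions 0.27742, 0.18065, 0.12258, 0.41935, giving 1−D = 0.69952 (working shown to 5 dp, full precision carried).
Sample 2: N=36, proportions 0.05556, 0.02778, 0.02778, 0.16667, 0.36111, 0.11111, 0.08333, 0.16667, giving 1−D = 0.79012.
Difference = |0.69952 − 0.79012| = 0.09060, i.e. 0.091 to 3 decimal places.

0.091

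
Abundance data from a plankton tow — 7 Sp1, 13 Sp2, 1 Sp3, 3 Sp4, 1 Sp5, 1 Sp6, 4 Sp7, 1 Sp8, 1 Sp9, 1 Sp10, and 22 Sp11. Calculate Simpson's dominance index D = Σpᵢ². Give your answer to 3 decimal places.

0.242

Total N = 7+13+1+3+1+1+4+1+1+1+22 = 55, so the proportions are 0.12727, 0.23636, 0.01818, 0.05455, 0.01818, 0.01818, 0.07273, 0.01818, 0.01818, 0.01818, 0.4 (working shown to 5 dp, full precision carried).
D = 0.12727² + 0.23636² + 0.01818² + 0.05455² + 0.01818² + 0.01818² + 0.07273² + 0.01818² + 0.01818² + 0.01818² + 0.4² = 0.01620 + 0.05587 + 0.00033 + 0.00298 + 0.00033 + 0.00033 + 0.00529 + 0.00033 + 0.00033 + 0.00033 + 0.16000 = 0.24231.
To 3 decimal places, D = 0.242.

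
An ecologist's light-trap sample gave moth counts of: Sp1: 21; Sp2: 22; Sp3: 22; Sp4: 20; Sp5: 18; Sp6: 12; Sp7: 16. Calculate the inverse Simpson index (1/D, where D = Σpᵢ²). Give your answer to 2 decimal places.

Total N = 21+22+22+20+18+12+16 = 131, so the proportions are 0.1603053, 0.1679389, 0.1679389, 0.1526718, 0.1374046, 0.0916031, 0.1221374 (working shown to 7 dp, full precision carried).
D = 0.1603053² + 0.1679389² + 0.1679389² + 0.1526718² + 0.1374046² + 0.0916031² + 0.1221374² = 0.0256978 + 0.0282035 + 0.0282035 + 0.0233087 + 0.0188800 + 0.0083911 + 0.0149175 = 0.1476021.
So 1/D = 6.77497, i.e. 6.77 to 2 decimal places.

6.77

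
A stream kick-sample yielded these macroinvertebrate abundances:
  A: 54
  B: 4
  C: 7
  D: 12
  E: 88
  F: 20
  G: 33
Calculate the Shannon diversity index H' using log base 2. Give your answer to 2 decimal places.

2.25

Total N = 54+4+7+12+88+20+33 = 218, so the proportions are 0.2477, 0.0183, 0.0321, 0.055, 0.4037, 0.0917, 0.1514 (working shown to 4 dp, full precision carried).
Each pᵢ log₂ pᵢ term: 0.2477×(-2.0133)=-0.4987, 0.0183×(-5.7682)=-0.1058, 0.0321×(-4.9608)=-0.1593, 0.055×(-4.1832)=-0.2303, 0.4037×(-1.3088)=-0.5283, 0.0917×(-3.4463)=-0.3162, 0.1514×(-2.7238)=-0.4123.
Sum = -2.2509, so H' = 2.25.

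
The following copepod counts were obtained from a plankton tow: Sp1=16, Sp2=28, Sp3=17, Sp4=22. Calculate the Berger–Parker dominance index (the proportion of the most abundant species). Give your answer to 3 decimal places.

0.337

Total N = 16+28+17+22 = 83, so the proportions are 0.19277, 0.33735, 0.20482, 0.26506 (working shown to 5 dp, full precision carried).
The largest proportion is 0.33735, i.e. d = 0.337 to 3 decimal places.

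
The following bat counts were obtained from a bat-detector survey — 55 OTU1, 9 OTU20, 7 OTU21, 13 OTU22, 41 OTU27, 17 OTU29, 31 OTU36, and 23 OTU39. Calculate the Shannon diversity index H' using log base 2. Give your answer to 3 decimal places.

Total N = 55+9+7+13+41+17+31+23 = 196, so the proportions are 0.280612, 0.045918, 0.035714, 0.066327, 0.209184, 0.086735, 0.158163, 0.117347 (working shown to 6 dp, full precision carried).
Each pᵢ log₂ pᵢ term: 0.280612×(-1.833350)=-0.514460, 0.045918×(-4.444785)=-0.204097, 0.035714×(-4.807355)=-0.171691, 0.066327×(-3.914270)=-0.259620, 0.209184×(-2.257158)=-0.472161, 0.086735×(-3.527247)=-0.305935, 0.158163×(-2.660514)=-0.420796, 0.117347×(-3.091148)=-0.362737.
Sum = -2.711496, so H' = 2.711.

2.711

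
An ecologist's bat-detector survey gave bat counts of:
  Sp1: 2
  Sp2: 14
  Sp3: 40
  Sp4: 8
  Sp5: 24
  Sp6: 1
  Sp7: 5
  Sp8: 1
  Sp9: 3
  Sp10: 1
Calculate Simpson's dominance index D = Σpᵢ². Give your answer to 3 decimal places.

Total N = 2+14+40+8+24+1+5+1+3+1 = 99, so the proportions are 0.0202, 0.14141, 0.40404, 0.08081, 0.24242, 0.0101, 0.05051, 0.0101, 0.0303, 0.0101 (working shown to 5 dp, full precision carried).
D = 0.0202² + 0.14141² + 0.40404² + 0.08081² + 0.24242² + 0.0101² + 0.05051² + 0.0101² + 0.0303² + 0.0101² = 0.00041 + 0.02000 + 0.16325 + 0.00653 + 0.05877 + 0.00010 + 0.00255 + 0.00010 + 0.00092 + 0.00010 = 0.25273.
To 3 decimal places, D = 0.253.

0.253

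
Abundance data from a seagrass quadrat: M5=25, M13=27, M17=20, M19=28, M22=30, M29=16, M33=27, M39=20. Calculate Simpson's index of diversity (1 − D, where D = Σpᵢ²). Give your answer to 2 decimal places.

Total N = 25+27+20+28+30+16+27+20 = 193, so the proportions are 0.1295, 0.1399, 0.1036, 0.1451, 0.1554, 0.0829, 0.1399, 0.1036 (working shown to 4 dp, full precision carried).
D = 0.1295² + 0.1399² + 0.1036² + 0.1451² + 0.1554² + 0.0829² + 0.1399² + 0.1036² = 0.0168 + 0.0196 + 0.0107 + 0.0210 + 0.0242 + 0.0069 + 0.0196 + 0.0107 = 0.1295.
So 1 − D = 0.8705, i.e. 0.87 to 2 decimal places.

0.87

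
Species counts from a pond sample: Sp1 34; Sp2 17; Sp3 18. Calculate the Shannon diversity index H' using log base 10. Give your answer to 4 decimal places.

Total N = 34+17+18 = 69, so the proportions are 0.492754, 0.246377, 0.26087 (working shown to 6 dp, full precision carried).
Each pᵢ log₁₀ pᵢ term: 0.492754×(-0.307370)=-0.151458, 0.246377×(-0.608400)=-0.149896, 0.26087×(-0.583577)=-0.152237.
Sum = -0.453591, so H' = 0.4536.

0.4536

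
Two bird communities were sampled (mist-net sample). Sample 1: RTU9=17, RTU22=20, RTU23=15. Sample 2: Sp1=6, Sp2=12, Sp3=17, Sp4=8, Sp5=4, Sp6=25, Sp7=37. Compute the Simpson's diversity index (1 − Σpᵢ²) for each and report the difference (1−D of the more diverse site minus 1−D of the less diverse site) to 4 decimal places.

Sample 1: N=52, proportions 0.326923, 0.384615, 0.288462, giving 1−D = 0.661982 (working shown to 6 dp, full precision carried).
Sample 2: N=109, proportions 0.055046, 0.110092, 0.155963, 0.073394, 0.036697, 0.229358, 0.33945, giving 1−D = 0.785961.
Difference = |0.661982 − 0.785961| = 0.123979, i.e. 0.1240 to 4 decimal places.

0.1240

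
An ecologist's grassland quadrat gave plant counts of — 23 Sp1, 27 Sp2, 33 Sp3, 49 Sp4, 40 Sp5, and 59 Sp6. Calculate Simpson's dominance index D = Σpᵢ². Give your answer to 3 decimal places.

0.184

Total N = 23+27+33+49+40+59 = 231, so the proportions are 0.09957, 0.11688, 0.14286, 0.21212, 0.17316, 0.25541 (working shown to 5 dp, full precision carried).
D = 0.09957² + 0.11688² + 0.14286² + 0.21212² + 0.17316² + 0.25541² = 0.00991 + 0.01366 + 0.02041 + 0.04500 + 0.02998 + 0.06523 = 0.18420.
To 3 decimal places, D = 0.184.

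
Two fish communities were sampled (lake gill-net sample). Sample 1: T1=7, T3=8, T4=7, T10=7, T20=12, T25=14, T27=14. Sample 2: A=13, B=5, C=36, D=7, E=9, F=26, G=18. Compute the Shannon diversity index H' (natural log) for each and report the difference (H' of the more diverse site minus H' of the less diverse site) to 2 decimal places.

0.15

Sample 1: N=69, proportions 0.1014, 0.1159, 0.1014, 0.1014, 0.1739, 0.2029, 0.2029, giving H' = 1.8977 (working shown to 4 dp, full precision carried).
Sample 2: N=114, proportions 0.114, 0.0439, 0.3158, 0.0614, 0.0789, 0.2281, 0.1579, giving H' = 1.7491.
Difference = |1.8977 − 1.7491| = 0.1486, i.e. 0.15 to 2 decimal places.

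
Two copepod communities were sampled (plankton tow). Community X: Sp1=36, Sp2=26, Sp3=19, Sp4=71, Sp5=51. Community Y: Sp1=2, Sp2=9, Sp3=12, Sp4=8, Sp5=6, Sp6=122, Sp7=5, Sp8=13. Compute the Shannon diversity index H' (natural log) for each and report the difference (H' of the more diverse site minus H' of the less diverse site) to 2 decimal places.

Community X: N=203, proportions 0.1773, 0.1281, 0.0936, 0.3498, 0.2512, giving H' = 1.5061 (working shown to 4 dp, full precision carried).
Community Y: N=177, proportions 0.0113, 0.0508, 0.0678, 0.0452, 0.0339, 0.6893, 0.0282, 0.0734, giving H' = 1.1883.
Difference = |1.5061 − 1.1883| = 0.3178, i.e. 0.32 to 2 decimal places.

0.32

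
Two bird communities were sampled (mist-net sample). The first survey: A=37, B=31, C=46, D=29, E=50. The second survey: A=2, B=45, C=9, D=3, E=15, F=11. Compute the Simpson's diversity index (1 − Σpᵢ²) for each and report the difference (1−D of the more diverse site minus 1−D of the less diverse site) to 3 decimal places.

The first survey: N=193, proportions 0.1917098, 0.1606218, 0.238342, 0.1502591, 0.2590674, giving 1−D = 0.7909474 (working shown to 7 dp, full precision carried).
The second survey: N=85, proportions 0.0235294, 0.5294118, 0.1058824, 0.0352941, 0.1764706, 0.1294118, giving 1−D = 0.6588235.
Difference = |0.7909474 − 0.6588235| = 0.1321239, i.e. 0.132 to 3 decimal places.

0.132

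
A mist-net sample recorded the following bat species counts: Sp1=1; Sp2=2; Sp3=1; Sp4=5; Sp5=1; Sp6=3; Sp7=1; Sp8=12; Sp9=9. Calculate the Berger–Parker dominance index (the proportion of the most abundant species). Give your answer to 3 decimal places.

Total N = 1+2+1+5+1+3+1+12+9 = 35, so the proportions are 0.02857, 0.05714, 0.02857, 0.14286, 0.02857, 0.08571, 0.02857, 0.34286, 0.25714 (working shown to 5 dp, full precision carried).
The largest proportion is 0.34286, i.e. d = 0.343 to 3 decimal places.

0.343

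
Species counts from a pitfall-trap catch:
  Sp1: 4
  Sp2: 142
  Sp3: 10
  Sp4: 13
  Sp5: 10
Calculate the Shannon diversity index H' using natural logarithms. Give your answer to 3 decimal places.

Total N = 4+142+10+13+10 = 179, so the proportions are 0.02235, 0.7933, 0.05587, 0.07263, 0.05587 (working shown to 5 dp, full precision carried).
Each pᵢ ln pᵢ term: 0.02235×(-3.80109)=-0.08494, 0.7933×(-0.23156)=-0.18369, 0.05587×(-2.88480)=-0.16116, 0.07263×(-2.62244)=-0.19046, 0.05587×(-2.88480)=-0.16116.
Sum = -0.78142, so H' = 0.781.

0.781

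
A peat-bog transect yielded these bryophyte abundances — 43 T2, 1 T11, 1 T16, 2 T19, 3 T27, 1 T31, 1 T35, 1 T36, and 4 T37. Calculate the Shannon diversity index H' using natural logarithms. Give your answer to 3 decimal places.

1.026

Total N = 43+1+1+2+3+1+1+1+4 = 57, so the proportions are 0.75439, 0.01754, 0.01754, 0.03509, 0.05263, 0.01754, 0.01754, 0.01754, 0.07018 (working shown to 5 dp, full precision carried).
Each pᵢ ln pᵢ term: 0.75439×(-0.28185)=-0.21262, 0.01754×(-4.04305)=-0.07093, 0.01754×(-4.04305)=-0.07093, 0.03509×(-3.34990)=-0.11754, 0.05263×(-2.94444)=-0.15497, 0.01754×(-4.04305)=-0.07093, 0.01754×(-4.04305)=-0.07093, 0.01754×(-4.04305)=-0.07093, 0.07018×(-2.65676)=-0.18644.
Sum = -1.02623, so H' = 1.026.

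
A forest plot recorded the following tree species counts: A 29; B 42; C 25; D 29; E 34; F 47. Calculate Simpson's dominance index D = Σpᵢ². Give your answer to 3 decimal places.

0.175

Total N = 29+42+25+29+34+47 = 206, so the proportions are 0.14078, 0.20388, 0.12136, 0.14078, 0.16505, 0.22816 (working shown to 5 dp, full precision carried).
D = 0.14078² + 0.20388² + 0.12136² + 0.14078² + 0.16505² + 0.22816² = 0.01982 + 0.04157 + 0.01473 + 0.01982 + 0.02724 + 0.05205 = 0.17523.
To 3 decimal places, D = 0.175.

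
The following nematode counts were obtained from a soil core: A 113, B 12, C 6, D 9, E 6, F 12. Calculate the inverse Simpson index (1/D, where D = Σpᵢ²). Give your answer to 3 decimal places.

1.890

Total N = 113+12+6+9+6+12 = 158, so the proportions are 0.71519, 0.075949, 0.037975, 0.056962, 0.037975, 0.075949 (working shown to 6 dp, full precision carried).
D = 0.71519² + 0.075949² + 0.037975² + 0.056962² + 0.037975² + 0.075949² = 0.511497 + 0.005768 + 0.001442 + 0.003245 + 0.001442 + 0.005768 = 0.529162.
So 1/D = 1.88978, i.e. 1.890 to 3 decimal places.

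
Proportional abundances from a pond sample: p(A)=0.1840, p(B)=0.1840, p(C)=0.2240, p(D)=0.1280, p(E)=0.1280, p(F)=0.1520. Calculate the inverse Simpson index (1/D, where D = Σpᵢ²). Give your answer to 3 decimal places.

D = 0.184² + 0.184² + 0.224² + 0.128² + 0.128² + 0.152² = 0.0338560 + 0.0338560 + 0.0501760 + 0.0163840 + 0.0163840 + 0.0231040 = 0.1737600 (working shown to 7 dp, full precision carried).
So 1/D = 5.75506, i.e. 5.755 to 3 decimal places.

5.755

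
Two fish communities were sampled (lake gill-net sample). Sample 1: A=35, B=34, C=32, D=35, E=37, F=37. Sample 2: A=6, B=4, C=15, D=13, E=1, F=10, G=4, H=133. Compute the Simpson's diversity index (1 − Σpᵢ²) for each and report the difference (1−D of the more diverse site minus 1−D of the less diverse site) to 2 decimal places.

Sample 1: N=210, proportions 0.1667, 0.1619, 0.1524, 0.1667, 0.1762, 0.1762, giving 1−D = 0.8329 (working shown to 4 dp, full precision carried).
Sample 2: N=186, proportions 0.0323, 0.0215, 0.0806, 0.0699, 0.0054, 0.0538, 0.0215, 0.7151, giving 1−D = 0.4724.
Difference = |0.8329 − 0.4724| = 0.3605, i.e. 0.36 to 2 decimal places.

0.36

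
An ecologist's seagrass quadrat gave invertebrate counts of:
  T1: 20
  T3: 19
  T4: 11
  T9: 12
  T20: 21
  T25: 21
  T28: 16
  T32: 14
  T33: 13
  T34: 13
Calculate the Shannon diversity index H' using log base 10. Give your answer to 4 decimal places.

Total N = 20+19+11+12+21+21+16+14+13+13 = 160, so the proportions are 0.125, 0.11875, 0.06875, 0.075, 0.13125, 0.13125, 0.1, 0.0875, 0.08125, 0.08125 (working shown to 6 dp, full precision carried).
Each pᵢ log₁₀ pᵢ term: 0.125×(-0.903090)=-0.112886, 0.11875×(-0.925366)=-0.109887, 0.06875×(-1.162727)=-0.079938, 0.075×(-1.124939)=-0.084370, 0.13125×(-0.881901)=-0.115749, 0.13125×(-0.881901)=-0.115749, 0.1×(-1.000000)=-0.100000, 0.0875×(-1.057992)=-0.092574, 0.08125×(-1.090177)=-0.088577, 0.08125×(-1.090177)=-0.088577.
Sum = -0.988308, so H' = 0.9883.

0.9883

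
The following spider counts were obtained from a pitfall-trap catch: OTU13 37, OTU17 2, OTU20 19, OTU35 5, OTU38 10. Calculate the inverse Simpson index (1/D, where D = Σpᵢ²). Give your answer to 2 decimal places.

Total N = 37+2+19+5+10 = 73, so the proportions are 0.50685, 0.0274, 0.26027, 0.06849, 0.13699 (working shown to 5 dp, full precision carried).
D = 0.50685² + 0.0274² + 0.26027² + 0.06849² + 0.13699² = 0.25690 + 0.00075 + 0.06774 + 0.00469 + 0.01877 = 0.34885.
So 1/D = 2.8666, i.e. 2.87 to 2 decimal places.

2.87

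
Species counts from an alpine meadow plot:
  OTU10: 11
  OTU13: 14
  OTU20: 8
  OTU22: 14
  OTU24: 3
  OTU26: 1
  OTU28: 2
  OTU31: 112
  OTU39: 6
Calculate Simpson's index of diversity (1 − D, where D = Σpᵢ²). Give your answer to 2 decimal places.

0.55

Total N = 11+14+8+14+3+1+2+112+6 = 171, so the proportions are 0.0643, 0.0819, 0.0468, 0.0819, 0.0175, 0.0058, 0.0117, 0.655, 0.0351 (working shown to 4 dp, full precision carried).
D = 0.0643² + 0.0819² + 0.0468² + 0.0819² + 0.0175² + 0.0058² + 0.0117² + 0.655² + 0.0351² = 0.0041 + 0.0067 + 0.0022 + 0.0067 + 0.0003 + 0.0000 + 0.0001 + 0.4290 + 0.0012 = 0.4504.
So 1 − D = 0.5496, i.e. 0.55 to 2 decimal places.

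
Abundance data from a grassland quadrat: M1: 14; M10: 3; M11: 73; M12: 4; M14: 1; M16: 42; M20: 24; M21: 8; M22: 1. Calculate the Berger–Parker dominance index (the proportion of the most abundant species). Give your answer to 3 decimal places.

Total N = 14+3+73+4+1+42+24+8+1 = 170, so the proportions are 0.08235, 0.01765, 0.42941, 0.02353, 0.00588, 0.24706, 0.14118, 0.04706, 0.00588 (working shown to 5 dp, full precision carried).
The largest proportion is 0.42941, i.e. d = 0.429 to 3 decimal places.

0.429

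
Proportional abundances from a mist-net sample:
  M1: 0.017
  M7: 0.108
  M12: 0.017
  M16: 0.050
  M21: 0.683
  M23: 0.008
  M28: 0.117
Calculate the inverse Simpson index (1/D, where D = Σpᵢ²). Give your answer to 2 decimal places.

D = 0.017² + 0.108² + 0.017² + 0.05² + 0.683² + 0.008² + 0.117² = 0.00029 + 0.01166 + 0.00029 + 0.00250 + 0.46649 + 0.00006 + 0.01369 = 0.49498 (working shown to 5 dp, full precision carried).
So 1/D = 2.0203, i.e. 2.02 to 2 decimal places.

2.02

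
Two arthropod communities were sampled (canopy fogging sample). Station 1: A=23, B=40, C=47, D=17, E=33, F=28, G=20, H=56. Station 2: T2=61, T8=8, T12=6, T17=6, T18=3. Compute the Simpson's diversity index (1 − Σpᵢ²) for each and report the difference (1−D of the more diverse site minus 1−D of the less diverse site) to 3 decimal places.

Station 1: N=264, proportions 0.0871212, 0.1515152, 0.1780303, 0.0643939, 0.125, 0.1060606, 0.0757576, 0.2121212, giving 1−D = 0.8560032 (working shown to 7 dp, full precision carried).
Station 2: N=84, proportions 0.7261905, 0.0952381, 0.0714286, 0.0714286, 0.0357143, giving 1−D = 0.4520975.
Difference = |0.8560032 − 0.4520975| = 0.4039057, i.e. 0.404 to 3 decimal places.

0.404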